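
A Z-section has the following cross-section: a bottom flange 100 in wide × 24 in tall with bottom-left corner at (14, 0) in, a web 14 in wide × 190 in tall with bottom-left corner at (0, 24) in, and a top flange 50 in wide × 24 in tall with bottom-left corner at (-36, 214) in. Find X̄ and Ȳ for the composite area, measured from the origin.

Part | A | x̄ᵢ | ȳᵢ | A·x̄ᵢ | A·ȳᵢ
bottom flange | 2400.00 | 64.00 | 12.00 | 153600.00 | 28800.00
web | 2660.00 | 7.00 | 119.00 | 18620.00 | 316540.00
top flange | 1200.00 | -11.00 | 226.00 | -13200.00 | 271200.00
Σ | 6260.00 |  |  | 159020.00 | 616540.00
X̄ = 159020.00 / 6260.00 = 25.40 in
Ȳ = 616540.00 / 6260.00 = 98.49 in

X̄ = 25.40 in, Ȳ = 98.49 in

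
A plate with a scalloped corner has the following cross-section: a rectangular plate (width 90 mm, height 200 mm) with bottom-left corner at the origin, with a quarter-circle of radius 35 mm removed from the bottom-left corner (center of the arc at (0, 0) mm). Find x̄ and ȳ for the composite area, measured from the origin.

plate: A = 90 × 200 = 18000.00, centroid at (45.00, 100.00).
removed quarter-circle: A = −¼π·35² = -962.11, centroid at (14.85, 14.85).
ΣA = 17037.89 mm²
ΣAx̄ = (18000.00)(45.00) + (-962.11)(14.85) = 795708.33 mm³
ΣAȳ = (18000.00)(100.00) + (-962.11)(14.85) = 1785708.33 mm³
x̄ = 795708.33 / 17037.89 = 46.70 mm
ȳ = 1785708.33 / 17037.89 = 104.81 mm

x̄ = 46.70 mm, ȳ = 104.81 mm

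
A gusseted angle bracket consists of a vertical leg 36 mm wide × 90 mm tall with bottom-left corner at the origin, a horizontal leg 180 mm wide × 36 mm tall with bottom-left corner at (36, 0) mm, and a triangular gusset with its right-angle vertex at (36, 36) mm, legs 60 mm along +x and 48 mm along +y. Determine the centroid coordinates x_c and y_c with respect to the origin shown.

vertical leg: A = 36 × 90 = 3240.00, centroid at (18.00, 45.00).
horizontal leg: A = 180 × 36 = 6480.00, centroid at (126.00, 18.00).
gusset: A = ½·60·48 = 1440.00, centroid at (56.00, 52.00).
ΣA = 11160.00 mm², ΣAx_c = 955440.00 mm³, ΣAy_c = 337320.00 mm³.
x_c = 955440.00/11160.00 = 85.61 mm; y_c = 337320.00/11160.00 = 30.23 mm.

x_c = 85.61 mm, y_c = 30.23 mm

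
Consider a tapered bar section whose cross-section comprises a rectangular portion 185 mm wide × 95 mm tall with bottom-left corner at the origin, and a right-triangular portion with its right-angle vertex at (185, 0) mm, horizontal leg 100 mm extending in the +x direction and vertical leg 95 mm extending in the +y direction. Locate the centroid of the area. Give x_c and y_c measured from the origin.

rectangular portion: A = 185 × 95 = 17575.00, centroid at (92.50, 47.50).
triangular portion: A = ½·100·95 = 4750.00, centroid at (218.33, 31.67).
ΣA = 22325.00 mm², ΣAx_c = 2662770.83 mm³, ΣAy_c = 985229.17 mm³.
x_c = 2662770.83/22325.00 = 119.27 mm; y_c = 985229.17/22325.00 = 44.13 mm.

x_c = 119.27 mm, y_c = 44.13 mm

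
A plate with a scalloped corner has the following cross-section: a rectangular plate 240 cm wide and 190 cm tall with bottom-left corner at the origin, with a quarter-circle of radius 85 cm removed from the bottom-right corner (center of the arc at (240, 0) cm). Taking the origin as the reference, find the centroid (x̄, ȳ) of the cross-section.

plate: A = 240 × 190 = 45600.00, centroid at (120.00, 95.00).
removed quarter-circle: A = −¼π·85² = -5674.50, centroid at (203.92, 36.08).
ΣA = 39925.50 cm², ΣAx̄ = 4314827.92 cm³, ΣAȳ = 4127291.67 cm³.
x̄ = 4314827.92/39925.50 = 108.07 cm; ȳ = 4127291.67/39925.50 = 103.37 cm.

x̄ = 108.07 cm, ȳ = 103.37 cm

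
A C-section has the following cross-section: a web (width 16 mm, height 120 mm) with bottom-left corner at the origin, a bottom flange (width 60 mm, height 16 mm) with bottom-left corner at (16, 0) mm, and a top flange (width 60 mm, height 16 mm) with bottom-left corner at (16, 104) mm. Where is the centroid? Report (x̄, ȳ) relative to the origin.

x̄ = 27.00 mm, ȳ = 60.00 mm

web: A = 16 × 120 = 1920.00, centroid at (8.00, 60.00).
bottom flange: A = 60 × 16 = 960.00, centroid at (46.00, 8.00).
top flange: A = 60 × 16 = 960.00, centroid at (46.00, 112.00).
ΣA = 3840.00 mm², ΣAx̄ = 103680.00 mm³, ΣAȳ = 230400.00 mm³.
x̄ = 103680.00/3840.00 = 27.00 mm; ȳ = 230400.00/3840.00 = 60.00 mm.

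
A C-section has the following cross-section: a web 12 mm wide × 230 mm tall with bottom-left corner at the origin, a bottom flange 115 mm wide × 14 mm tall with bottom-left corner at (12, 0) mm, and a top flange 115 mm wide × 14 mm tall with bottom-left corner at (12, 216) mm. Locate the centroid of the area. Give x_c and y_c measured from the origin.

Part | A | x̄ᵢ | ȳᵢ | A·x̄ᵢ | A·ȳᵢ
web | 2760.00 | 6.00 | 115.00 | 16560.00 | 317400.00
bottom flange | 1610.00 | 69.50 | 7.00 | 111895.00 | 11270.00
top flange | 1610.00 | 69.50 | 223.00 | 111895.00 | 359030.00
Σ | 5980.00 |  |  | 240350.00 | 687700.00
x_c = 240350.00 / 5980.00 = 40.19 mm
y_c = 687700.00 / 5980.00 = 115.00 mm

x_c = 40.19 mm, y_c = 115.00 mm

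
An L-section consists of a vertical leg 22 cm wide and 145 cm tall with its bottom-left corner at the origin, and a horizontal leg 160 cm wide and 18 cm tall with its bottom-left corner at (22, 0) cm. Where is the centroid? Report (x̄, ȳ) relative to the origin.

x̄ = 54.18 cm, ȳ = 42.37 cm

vertical leg: A = 22 × 145 = 3190.00, centroid at (11.00, 72.50).
horizontal leg: A = 160 × 18 = 2880.00, centroid at (102.00, 9.00).
ΣA = 6070.00 cm², ΣAx̄ = 328850.00 cm³, ΣAȳ = 257195.00 cm³.
x̄ = 328850.00/6070.00 = 54.18 cm; ȳ = 257195.00/6070.00 = 42.37 cm.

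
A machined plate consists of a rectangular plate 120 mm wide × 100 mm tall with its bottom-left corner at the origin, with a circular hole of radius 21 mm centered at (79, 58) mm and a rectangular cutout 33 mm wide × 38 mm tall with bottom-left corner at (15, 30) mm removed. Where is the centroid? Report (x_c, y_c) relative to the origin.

Part | A | x̄ᵢ | ȳᵢ | A·x̄ᵢ | A·ȳᵢ
plate | 12000.00 | 60.00 | 50.00 | 720000.00 | 600000.00
hole 1 | -1385.44 | 79.00 | 58.00 | -109449.95 | -80355.66
hole 2 | -1254.00 | 31.50 | 49.00 | -39501.00 | -61446.00
Σ | 9360.56 |  |  | 571049.05 | 458198.34
x_c = 571049.05 / 9360.56 = 61.01 mm
y_c = 458198.34 / 9360.56 = 48.95 mm

x_c = 61.01 mm, y_c = 48.95 mm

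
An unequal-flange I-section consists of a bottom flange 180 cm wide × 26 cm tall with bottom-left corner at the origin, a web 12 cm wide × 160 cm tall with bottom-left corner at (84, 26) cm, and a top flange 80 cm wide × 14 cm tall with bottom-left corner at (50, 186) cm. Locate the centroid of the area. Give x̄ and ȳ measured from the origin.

x̄ = 90.00 cm, ȳ = 62.24 cm

Part | A | x̄ᵢ | ȳᵢ | A·x̄ᵢ | A·ȳᵢ
bottom flange | 4680.00 | 90.00 | 13.00 | 421200.00 | 60840.00
web | 1920.00 | 90.00 | 106.00 | 172800.00 | 203520.00
top flange | 1120.00 | 90.00 | 193.00 | 100800.00 | 216160.00
Σ | 7720.00 |  |  | 694800.00 | 480520.00
x̄ = 694800.00 / 7720.00 = 90.00 cm
ȳ = 480520.00 / 7720.00 = 62.24 cm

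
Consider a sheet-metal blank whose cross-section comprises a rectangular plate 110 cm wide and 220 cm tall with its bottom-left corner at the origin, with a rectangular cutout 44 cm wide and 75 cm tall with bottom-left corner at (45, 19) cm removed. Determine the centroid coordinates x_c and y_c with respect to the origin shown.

plate: A = 110 × 220 = 24200.00, centroid at (55.00, 110.00).
hole: A = −(44 × 75) = -3300.00, centroid at (67.00, 56.50).
ΣA = 20900.00 cm²
ΣAx_c = (24200.00)(55.00) + (-3300.00)(67.00) = 1109900.00 cm³
ΣAy_c = (24200.00)(110.00) + (-3300.00)(56.50) = 2475550.00 cm³
x_c = 1109900.00 / 20900.00 = 53.11 cm
y_c = 2475550.00 / 20900.00 = 118.45 cm

x_c = 53.11 cm, y_c = 118.45 cm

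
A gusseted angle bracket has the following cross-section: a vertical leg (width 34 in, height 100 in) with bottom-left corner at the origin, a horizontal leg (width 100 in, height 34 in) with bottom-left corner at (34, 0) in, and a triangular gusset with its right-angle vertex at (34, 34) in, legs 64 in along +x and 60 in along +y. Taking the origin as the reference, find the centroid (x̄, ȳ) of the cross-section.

x̄ = 51.56 in, ȳ = 38.01 in

Part | A | x̄ᵢ | ȳᵢ | A·x̄ᵢ | A·ȳᵢ
vertical leg | 3400.00 | 17.00 | 50.00 | 57800.00 | 170000.00
horizontal leg | 3400.00 | 84.00 | 17.00 | 285600.00 | 57800.00
gusset | 1920.00 | 55.33 | 54.00 | 106240.00 | 103680.00
Σ | 8720.00 |  |  | 449640.00 | 331480.00
x̄ = 449640.00 / 8720.00 = 51.56 in
ȳ = 331480.00 / 8720.00 = 38.01 in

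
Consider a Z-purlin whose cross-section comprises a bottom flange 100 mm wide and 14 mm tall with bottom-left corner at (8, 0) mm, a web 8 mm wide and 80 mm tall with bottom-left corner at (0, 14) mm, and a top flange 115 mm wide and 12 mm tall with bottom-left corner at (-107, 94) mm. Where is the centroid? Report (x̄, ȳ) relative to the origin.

x̄ = 4.52 mm, ȳ = 53.32 mm

bottom flange: A = 100 × 14 = 1400.00, centroid at (58.00, 7.00).
web: A = 8 × 80 = 640.00, centroid at (4.00, 54.00).
top flange: A = 115 × 12 = 1380.00, centroid at (-49.50, 100.00).
ΣA = 3420.00 mm², ΣAx̄ = 15450.00 mm³, ΣAȳ = 182360.00 mm³.
x̄ = 15450.00/3420.00 = 4.52 mm; ȳ = 182360.00/3420.00 = 53.32 mm.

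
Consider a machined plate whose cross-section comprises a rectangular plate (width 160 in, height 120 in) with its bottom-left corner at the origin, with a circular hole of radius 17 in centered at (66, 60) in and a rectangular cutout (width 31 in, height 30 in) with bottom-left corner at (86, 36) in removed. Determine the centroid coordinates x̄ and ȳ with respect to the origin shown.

x̄ = 79.58 in, ȳ = 60.48 in

Part | A | x̄ᵢ | ȳᵢ | A·x̄ᵢ | A·ȳᵢ
plate | 19200.00 | 80.00 | 60.00 | 1536000.00 | 1152000.00
hole 1 | -907.92 | 66.00 | 60.00 | -59922.74 | -54475.22
hole 2 | -930.00 | 101.50 | 51.00 | -94395.00 | -47430.00
Σ | 17362.08 |  |  | 1381682.26 | 1050094.78
x̄ = 1381682.26 / 17362.08 = 79.58 in
ȳ = 1050094.78 / 17362.08 = 60.48 in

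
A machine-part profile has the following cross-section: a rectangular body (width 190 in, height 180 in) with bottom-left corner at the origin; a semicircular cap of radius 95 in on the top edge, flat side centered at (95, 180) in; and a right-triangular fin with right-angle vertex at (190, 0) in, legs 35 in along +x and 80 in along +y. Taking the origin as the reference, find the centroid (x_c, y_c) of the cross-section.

Part | A | x̄ᵢ | ȳᵢ | A·x̄ᵢ | A·ȳᵢ
rectangular body | 34200.00 | 95.00 | 90.00 | 3249000.00 | 3078000.00
semicircular top | 14176.44 | 95.00 | 220.32 | 1346761.50 | 3123341.97
triangular fin | 1400.00 | 201.67 | 26.67 | 282333.33 | 37333.33
Σ | 49776.44 |  |  | 4878094.83 | 6238675.30
x_c = 4878094.83 / 49776.44 = 98.00 in
y_c = 6238675.30 / 49776.44 = 125.33 in

x_c = 98.00 in, y_c = 125.33 in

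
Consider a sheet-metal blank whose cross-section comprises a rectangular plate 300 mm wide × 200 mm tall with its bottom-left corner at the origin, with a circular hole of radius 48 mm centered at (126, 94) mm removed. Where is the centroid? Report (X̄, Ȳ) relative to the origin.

X̄ = 153.29 mm, Ȳ = 100.82 mm

plate: A = 300 × 200 = 60000.00, centroid at (150.00, 100.00).
hole: A = −π·48² = -7238.23, centroid at (126.00, 94.00).
ΣA = 52761.77 mm²
ΣAX̄ = (60000.00)(150.00) + (-7238.23)(126.00) = 8087983.09 mm³
ΣAȲ = (60000.00)(100.00) + (-7238.23)(94.00) = 5319606.43 mm³
X̄ = 8087983.09 / 52761.77 = 153.29 mm
Ȳ = 5319606.43 / 52761.77 = 100.82 mm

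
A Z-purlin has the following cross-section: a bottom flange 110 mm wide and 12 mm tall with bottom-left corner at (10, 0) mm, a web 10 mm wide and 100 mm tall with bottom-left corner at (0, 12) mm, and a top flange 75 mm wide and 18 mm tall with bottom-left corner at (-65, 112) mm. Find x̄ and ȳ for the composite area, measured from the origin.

x̄ = 14.63 mm, ȳ = 63.56 mm

Part | A | x̄ᵢ | ȳᵢ | A·x̄ᵢ | A·ȳᵢ
bottom flange | 1320.00 | 65.00 | 6.00 | 85800.00 | 7920.00
web | 1000.00 | 5.00 | 62.00 | 5000.00 | 62000.00
top flange | 1350.00 | -27.50 | 121.00 | -37125.00 | 163350.00
Σ | 3670.00 |  |  | 53675.00 | 233270.00
x̄ = 53675.00 / 3670.00 = 14.63 mm
ȳ = 233270.00 / 3670.00 = 63.56 mm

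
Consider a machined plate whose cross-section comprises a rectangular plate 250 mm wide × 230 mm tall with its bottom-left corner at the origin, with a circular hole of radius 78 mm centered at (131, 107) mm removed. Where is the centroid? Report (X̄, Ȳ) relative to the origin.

X̄ = 122.01 mm, Ȳ = 118.98 mm

plate: A = 250 × 230 = 57500.00, centroid at (125.00, 115.00).
hole: A = −π·78² = -19113.45, centroid at (131.00, 107.00).
ΣA = 38386.55 mm²
ΣAX̄ = (57500.00)(125.00) + (-19113.45)(131.00) = 4683638.09 mm³
ΣAȲ = (57500.00)(115.00) + (-19113.45)(107.00) = 4567360.88 mm³
X̄ = 4683638.09 / 38386.55 = 122.01 mm
Ȳ = 4567360.88 / 38386.55 = 118.98 mm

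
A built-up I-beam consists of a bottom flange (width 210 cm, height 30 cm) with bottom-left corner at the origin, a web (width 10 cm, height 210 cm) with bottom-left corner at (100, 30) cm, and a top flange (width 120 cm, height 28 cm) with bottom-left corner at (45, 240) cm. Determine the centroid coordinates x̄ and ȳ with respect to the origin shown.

x̄ = 105.00 cm, ȳ = 104.71 cm

bottom flange: A = 210 × 30 = 6300.00, centroid at (105.00, 15.00).
web: A = 10 × 210 = 2100.00, centroid at (105.00, 135.00).
top flange: A = 120 × 28 = 3360.00, centroid at (105.00, 254.00).
ΣA = 11760.00 cm²
ΣAx̄ = (6300.00)(105.00) + (2100.00)(105.00) + (3360.00)(105.00) = 1234800.00 cm³
ΣAȳ = (6300.00)(15.00) + (2100.00)(135.00) + (3360.00)(254.00) = 1231440.00 cm³
x̄ = 1234800.00 / 11760.00 = 105.00 cm
ȳ = 1231440.00 / 11760.00 = 104.71 cm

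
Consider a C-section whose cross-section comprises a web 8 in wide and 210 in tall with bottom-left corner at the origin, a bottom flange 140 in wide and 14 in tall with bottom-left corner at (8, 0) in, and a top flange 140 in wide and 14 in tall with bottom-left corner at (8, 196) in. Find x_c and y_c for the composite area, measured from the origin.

Part | A | x̄ᵢ | ȳᵢ | A·x̄ᵢ | A·ȳᵢ
web | 1680.00 | 4.00 | 105.00 | 6720.00 | 176400.00
bottom flange | 1960.00 | 78.00 | 7.00 | 152880.00 | 13720.00
top flange | 1960.00 | 78.00 | 203.00 | 152880.00 | 397880.00
Σ | 5600.00 |  |  | 312480.00 | 588000.00
x_c = 312480.00 / 5600.00 = 55.80 in
y_c = 588000.00 / 5600.00 = 105.00 in

x_c = 55.80 in, y_c = 105.00 in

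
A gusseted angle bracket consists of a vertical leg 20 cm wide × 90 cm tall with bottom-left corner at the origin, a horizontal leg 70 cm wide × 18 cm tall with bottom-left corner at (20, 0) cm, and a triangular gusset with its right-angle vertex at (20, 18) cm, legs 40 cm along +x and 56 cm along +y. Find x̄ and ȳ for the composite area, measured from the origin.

Part | A | x̄ᵢ | ȳᵢ | A·x̄ᵢ | A·ȳᵢ
vertical leg | 1800.00 | 10.00 | 45.00 | 18000.00 | 81000.00
horizontal leg | 1260.00 | 55.00 | 9.00 | 69300.00 | 11340.00
gusset | 1120.00 | 33.33 | 36.67 | 37333.33 | 41066.67
Σ | 4180.00 |  |  | 124633.33 | 133406.67
x̄ = 124633.33 / 4180.00 = 29.82 cm
ȳ = 133406.67 / 4180.00 = 31.92 cm

x̄ = 29.82 cm, ȳ = 31.92 cm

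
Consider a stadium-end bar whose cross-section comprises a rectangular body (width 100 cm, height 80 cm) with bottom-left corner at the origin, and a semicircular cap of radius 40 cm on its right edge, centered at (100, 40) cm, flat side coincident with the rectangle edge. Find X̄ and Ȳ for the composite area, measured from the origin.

rectangular body: A = 100 × 80 = 8000.00, centroid at (50.00, 40.00).
semicircular end: A = ½π·40² = 2513.27, centroid at (116.98, 40.00).
ΣA = 10513.27 cm²
ΣAX̄ = (8000.00)(50.00) + (2513.27)(116.98) = 693994.08 cm³
ΣAȲ = (8000.00)(40.00) + (2513.27)(40.00) = 420530.96 cm³
X̄ = 693994.08 / 10513.27 = 66.01 cm
Ȳ = 420530.96 / 10513.27 = 40.00 cm

X̄ = 66.01 cm, Ȳ = 40.00 cm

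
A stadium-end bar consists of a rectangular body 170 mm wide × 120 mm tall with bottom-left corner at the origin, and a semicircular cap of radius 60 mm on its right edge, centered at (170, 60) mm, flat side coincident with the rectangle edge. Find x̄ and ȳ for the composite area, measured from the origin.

x̄ = 108.97 mm, ȳ = 60.00 mm

rectangular body: A = 170 × 120 = 20400.00, centroid at (85.00, 60.00).
semicircular end: A = ½π·60² = 5654.87, centroid at (195.46, 60.00).
ΣA = 26054.87 mm², ΣAx̄ = 2839327.35 mm³, ΣAȳ = 1563292.01 mm³.
x̄ = 2839327.35/26054.87 = 108.97 mm; ȳ = 1563292.01/26054.87 = 60.00 mm.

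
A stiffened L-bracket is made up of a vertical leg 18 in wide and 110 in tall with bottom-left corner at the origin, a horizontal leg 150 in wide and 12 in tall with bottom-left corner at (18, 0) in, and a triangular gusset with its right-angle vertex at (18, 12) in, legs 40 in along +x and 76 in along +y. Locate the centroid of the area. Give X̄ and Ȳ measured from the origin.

X̄ = 43.93 in, Ȳ = 33.29 in

Part | A | x̄ᵢ | ȳᵢ | A·x̄ᵢ | A·ȳᵢ
vertical leg | 1980.00 | 9.00 | 55.00 | 17820.00 | 108900.00
horizontal leg | 1800.00 | 93.00 | 6.00 | 167400.00 | 10800.00
gusset | 1520.00 | 31.33 | 37.33 | 47626.67 | 56746.67
Σ | 5300.00 |  |  | 232846.67 | 176446.67
X̄ = 232846.67 / 5300.00 = 43.93 in
Ȳ = 176446.67 / 5300.00 = 33.29 in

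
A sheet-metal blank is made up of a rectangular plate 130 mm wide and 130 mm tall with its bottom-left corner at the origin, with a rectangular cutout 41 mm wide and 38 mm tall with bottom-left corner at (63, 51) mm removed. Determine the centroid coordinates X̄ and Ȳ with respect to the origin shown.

X̄ = 63.12 mm, Ȳ = 64.49 mm

plate: A = 130 × 130 = 16900.00, centroid at (65.00, 65.00).
hole: A = −(41 × 38) = -1558.00, centroid at (83.50, 70.00).
ΣA = 15342.00 mm²
ΣAX̄ = (16900.00)(65.00) + (-1558.00)(83.50) = 968407.00 mm³
ΣAȲ = (16900.00)(65.00) + (-1558.00)(70.00) = 989440.00 mm³
X̄ = 968407.00 / 15342.00 = 63.12 mm
Ȳ = 989440.00 / 15342.00 = 64.49 mm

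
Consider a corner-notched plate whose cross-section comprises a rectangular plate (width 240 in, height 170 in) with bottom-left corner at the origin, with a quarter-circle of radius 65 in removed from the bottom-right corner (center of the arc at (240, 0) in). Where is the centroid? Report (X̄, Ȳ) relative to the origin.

X̄ = 111.82 in, Ȳ = 90.08 in

plate: A = 240 × 170 = 40800.00, centroid at (120.00, 85.00).
removed quarter-circle: A = −¼π·65² = -3318.31, centroid at (212.41, 27.59).
ΣA = 37481.69 in², ΣAX̄ = 4191147.93 in³, ΣAȲ = 3376458.33 in³.
X̄ = 4191147.93/37481.69 = 111.82 in; Ȳ = 3376458.33/37481.69 = 90.08 in.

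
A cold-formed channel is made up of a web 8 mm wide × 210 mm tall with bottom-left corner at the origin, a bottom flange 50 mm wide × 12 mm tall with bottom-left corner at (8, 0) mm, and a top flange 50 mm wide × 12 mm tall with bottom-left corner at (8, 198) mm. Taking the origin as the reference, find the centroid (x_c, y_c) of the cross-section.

x_c = 16.08 mm, y_c = 105.00 mm

web: A = 8 × 210 = 1680.00, centroid at (4.00, 105.00).
bottom flange: A = 50 × 12 = 600.00, centroid at (33.00, 6.00).
top flange: A = 50 × 12 = 600.00, centroid at (33.00, 204.00).
ΣA = 2880.00 mm²
ΣAx_c = (1680.00)(4.00) + (600.00)(33.00) + (600.00)(33.00) = 46320.00 mm³
ΣAy_c = (1680.00)(105.00) + (600.00)(6.00) + (600.00)(204.00) = 302400.00 mm³
x_c = 46320.00 / 2880.00 = 16.08 mm
y_c = 302400.00 / 2880.00 = 105.00 mm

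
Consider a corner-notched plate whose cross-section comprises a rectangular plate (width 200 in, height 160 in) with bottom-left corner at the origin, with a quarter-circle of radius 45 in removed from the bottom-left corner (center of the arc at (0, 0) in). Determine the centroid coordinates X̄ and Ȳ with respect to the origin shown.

X̄ = 104.23 in, Ȳ = 83.19 in

plate: A = 200 × 160 = 32000.00, centroid at (100.00, 80.00).
removed quarter-circle: A = −¼π·45² = -1590.43, centroid at (19.10, 19.10).
ΣA = 30409.57 in², ΣAX̄ = 3169625.00 in³, ΣAȲ = 2529625.00 in³.
X̄ = 3169625.00/30409.57 = 104.23 in; Ȳ = 2529625.00/30409.57 = 83.19 in.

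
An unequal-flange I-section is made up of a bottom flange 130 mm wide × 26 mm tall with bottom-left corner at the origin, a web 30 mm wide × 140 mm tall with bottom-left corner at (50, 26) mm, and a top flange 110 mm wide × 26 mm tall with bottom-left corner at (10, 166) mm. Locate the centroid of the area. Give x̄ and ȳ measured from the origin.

x̄ = 65.00 mm, ȳ = 91.87 mm

bottom flange: A = 130 × 26 = 3380.00, centroid at (65.00, 13.00).
web: A = 30 × 140 = 4200.00, centroid at (65.00, 96.00).
top flange: A = 110 × 26 = 2860.00, centroid at (65.00, 179.00).
ΣA = 10440.00 mm²
ΣAx̄ = (3380.00)(65.00) + (4200.00)(65.00) + (2860.00)(65.00) = 678600.00 mm³
ΣAȳ = (3380.00)(13.00) + (4200.00)(96.00) + (2860.00)(179.00) = 959080.00 mm³
x̄ = 678600.00 / 10440.00 = 65.00 mm
ȳ = 959080.00 / 10440.00 = 91.87 mm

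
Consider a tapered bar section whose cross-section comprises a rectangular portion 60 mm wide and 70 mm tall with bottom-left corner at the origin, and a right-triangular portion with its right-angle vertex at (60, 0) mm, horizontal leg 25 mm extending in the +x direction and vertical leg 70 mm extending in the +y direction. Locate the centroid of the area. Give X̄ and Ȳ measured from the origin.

Part | A | x̄ᵢ | ȳᵢ | A·x̄ᵢ | A·ȳᵢ
rectangular portion | 4200.00 | 30.00 | 35.00 | 126000.00 | 147000.00
triangular portion | 875.00 | 68.33 | 23.33 | 59791.67 | 20416.67
Σ | 5075.00 |  |  | 185791.67 | 167416.67
X̄ = 185791.67 / 5075.00 = 36.61 mm
Ȳ = 167416.67 / 5075.00 = 32.99 mm

X̄ = 36.61 mm, Ȳ = 32.99 mm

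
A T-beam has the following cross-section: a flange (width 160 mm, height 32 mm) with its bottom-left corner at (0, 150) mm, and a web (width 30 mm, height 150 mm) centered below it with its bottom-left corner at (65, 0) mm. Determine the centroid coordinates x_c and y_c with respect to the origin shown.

web: A = 30 × 150 = 4500.00, centroid at (80.00, 75.00).
flange: A = 160 × 32 = 5120.00, centroid at (80.00, 166.00).
ΣA = 9620.00 mm², ΣAx_c = 769600.00 mm³, ΣAy_c = 1187420.00 mm³.
x_c = 769600.00/9620.00 = 80.00 mm; y_c = 1187420.00/9620.00 = 123.43 mm.

x_c = 80.00 mm, y_c = 123.43 mm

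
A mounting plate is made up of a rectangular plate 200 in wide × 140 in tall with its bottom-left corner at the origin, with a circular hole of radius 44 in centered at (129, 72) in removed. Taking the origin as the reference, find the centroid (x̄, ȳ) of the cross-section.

x̄ = 91.95 in, ȳ = 69.45 in

plate: A = 200 × 140 = 28000.00, centroid at (100.00, 70.00).
hole: A = −π·44² = -6082.12, centroid at (129.00, 72.00).
ΣA = 21917.88 in²
ΣAx̄ = (28000.00)(100.00) + (-6082.12)(129.00) = 2015406.08 in³
ΣAȳ = (28000.00)(70.00) + (-6082.12)(72.00) = 1522087.12 in³
x̄ = 2015406.08 / 21917.88 = 91.95 in
ȳ = 1522087.12 / 21917.88 = 69.45 in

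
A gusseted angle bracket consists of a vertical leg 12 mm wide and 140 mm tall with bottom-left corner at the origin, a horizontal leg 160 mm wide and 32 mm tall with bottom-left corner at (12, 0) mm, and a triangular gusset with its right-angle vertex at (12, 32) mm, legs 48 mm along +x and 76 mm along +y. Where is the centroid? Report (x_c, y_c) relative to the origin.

x_c = 61.71 mm, y_c = 35.26 mm

vertical leg: A = 12 × 140 = 1680.00, centroid at (6.00, 70.00).
horizontal leg: A = 160 × 32 = 5120.00, centroid at (92.00, 16.00).
gusset: A = ½·48·76 = 1824.00, centroid at (28.00, 57.33).
ΣA = 8624.00 mm²
ΣAx_c = (1680.00)(6.00) + (5120.00)(92.00) + (1824.00)(28.00) = 532192.00 mm³
ΣAy_c = (1680.00)(70.00) + (5120.00)(16.00) + (1824.00)(57.33) = 304096.00 mm³
x_c = 532192.00 / 8624.00 = 61.71 mm
y_c = 304096.00 / 8624.00 = 35.26 mm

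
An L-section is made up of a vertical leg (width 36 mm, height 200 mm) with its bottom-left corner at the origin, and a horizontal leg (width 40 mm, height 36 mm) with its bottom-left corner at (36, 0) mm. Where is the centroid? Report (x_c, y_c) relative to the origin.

Part | A | x̄ᵢ | ȳᵢ | A·x̄ᵢ | A·ȳᵢ
vertical leg | 7200.00 | 18.00 | 100.00 | 129600.00 | 720000.00
horizontal leg | 1440.00 | 56.00 | 18.00 | 80640.00 | 25920.00
Σ | 8640.00 |  |  | 210240.00 | 745920.00
x_c = 210240.00 / 8640.00 = 24.33 mm
y_c = 745920.00 / 8640.00 = 86.33 mm

x_c = 24.33 mm, y_c = 86.33 mm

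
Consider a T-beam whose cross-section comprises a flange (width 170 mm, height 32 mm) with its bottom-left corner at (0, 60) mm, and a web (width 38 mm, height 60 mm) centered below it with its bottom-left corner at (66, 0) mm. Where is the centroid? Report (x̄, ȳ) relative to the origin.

web: A = 38 × 60 = 2280.00, centroid at (85.00, 30.00).
flange: A = 170 × 32 = 5440.00, centroid at (85.00, 76.00).
ΣA = 7720.00 mm², ΣAx̄ = 656200.00 mm³, ΣAȳ = 481840.00 mm³.
x̄ = 656200.00/7720.00 = 85.00 mm; ȳ = 481840.00/7720.00 = 62.41 mm.

x̄ = 85.00 mm, ȳ = 62.41 mm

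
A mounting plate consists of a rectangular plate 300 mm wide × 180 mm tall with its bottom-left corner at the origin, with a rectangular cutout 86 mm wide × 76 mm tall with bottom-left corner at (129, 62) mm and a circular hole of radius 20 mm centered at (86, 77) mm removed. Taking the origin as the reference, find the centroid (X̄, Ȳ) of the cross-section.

X̄ = 148.63 mm, Ȳ = 88.94 mm

plate: A = 300 × 180 = 54000.00, centroid at (150.00, 90.00).
hole 1: A = −(86 × 76) = -6536.00, centroid at (172.00, 100.00).
hole 2: A = −π·20² = -1256.64, centroid at (86.00, 77.00).
ΣA = 46207.36 mm², ΣAX̄ = 6867737.21 mm³, ΣAȲ = 4109638.95 mm³.
X̄ = 6867737.21/46207.36 = 148.63 mm; Ȳ = 4109638.95/46207.36 = 88.94 mm.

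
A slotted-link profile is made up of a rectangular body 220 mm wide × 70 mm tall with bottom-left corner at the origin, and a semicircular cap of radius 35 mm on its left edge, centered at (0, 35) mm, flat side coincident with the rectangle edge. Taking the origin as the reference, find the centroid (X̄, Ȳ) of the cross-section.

X̄ = 96.13 mm, Ȳ = 35.00 mm

rectangular body: A = 220 × 70 = 15400.00, centroid at (110.00, 35.00).
semicircular end: A = ½π·35² = 1924.23, centroid at (-14.85, 35.00).
ΣA = 17324.23 mm², ΣAX̄ = 1665416.67 mm³, ΣAȲ = 606347.89 mm³.
X̄ = 1665416.67/17324.23 = 96.13 mm; Ȳ = 606347.89/17324.23 = 35.00 mm.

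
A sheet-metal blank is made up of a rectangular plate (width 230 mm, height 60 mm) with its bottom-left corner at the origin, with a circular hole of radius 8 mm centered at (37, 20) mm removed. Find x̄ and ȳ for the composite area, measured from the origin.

x̄ = 116.15 mm, ȳ = 30.15 mm

Part | A | x̄ᵢ | ȳᵢ | A·x̄ᵢ | A·ȳᵢ
plate | 13800.00 | 115.00 | 30.00 | 1587000.00 | 414000.00
hole | -201.06 | 37.00 | 20.00 | -7439.29 | -4021.24
Σ | 13598.94 |  |  | 1579560.71 | 409978.76
x̄ = 1579560.71 / 13598.94 = 116.15 mm
ȳ = 409978.76 / 13598.94 = 30.15 mm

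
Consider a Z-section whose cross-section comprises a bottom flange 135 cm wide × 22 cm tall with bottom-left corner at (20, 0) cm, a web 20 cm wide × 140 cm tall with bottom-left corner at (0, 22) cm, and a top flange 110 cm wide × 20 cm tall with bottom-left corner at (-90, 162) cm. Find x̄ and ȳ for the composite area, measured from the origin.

x̄ = 26.46 cm, ȳ = 83.90 cm

Part | A | x̄ᵢ | ȳᵢ | A·x̄ᵢ | A·ȳᵢ
bottom flange | 2970.00 | 87.50 | 11.00 | 259875.00 | 32670.00
web | 2800.00 | 10.00 | 92.00 | 28000.00 | 257600.00
top flange | 2200.00 | -35.00 | 172.00 | -77000.00 | 378400.00
Σ | 7970.00 |  |  | 210875.00 | 668670.00
x̄ = 210875.00 / 7970.00 = 26.46 cm
ȳ = 668670.00 / 7970.00 = 83.90 cm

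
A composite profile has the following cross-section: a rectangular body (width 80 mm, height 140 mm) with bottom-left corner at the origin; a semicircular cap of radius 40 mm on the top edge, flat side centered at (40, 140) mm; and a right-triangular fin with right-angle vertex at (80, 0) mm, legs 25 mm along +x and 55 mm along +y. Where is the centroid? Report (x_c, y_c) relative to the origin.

x_c = 42.31 mm, y_c = 82.71 mm

rectangular body: A = 80 × 140 = 11200.00, centroid at (40.00, 70.00).
semicircular top: A = ½π·40² = 2513.27, centroid at (40.00, 156.98).
triangular fin: A = ½·25·55 = 687.50, centroid at (88.33, 18.33).
ΣA = 14400.77 mm², ΣAx_c = 609260.13 mm³, ΣAy_c = 1191129.21 mm³.
x_c = 609260.13/14400.77 = 42.31 mm; y_c = 1191129.21/14400.77 = 82.71 mm.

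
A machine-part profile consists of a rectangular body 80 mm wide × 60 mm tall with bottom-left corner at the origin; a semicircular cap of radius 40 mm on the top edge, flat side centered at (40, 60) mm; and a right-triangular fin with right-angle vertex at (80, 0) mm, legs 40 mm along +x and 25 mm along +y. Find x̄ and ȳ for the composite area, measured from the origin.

rectangular body: A = 80 × 60 = 4800.00, centroid at (40.00, 30.00).
semicircular top: A = ½π·40² = 2513.27, centroid at (40.00, 76.98).
triangular fin: A = ½·40·25 = 500.00, centroid at (93.33, 8.33).
ΣA = 7813.27 mm²
ΣAx̄ = (4800.00)(40.00) + (2513.27)(40.00) + (500.00)(93.33) = 339197.63 mm³
ΣAȳ = (4800.00)(30.00) + (2513.27)(76.98) + (500.00)(8.33) = 341629.78 mm³
x̄ = 339197.63 / 7813.27 = 43.41 mm
ȳ = 341629.78 / 7813.27 = 43.72 mm

x̄ = 43.41 mm, ȳ = 43.72 mm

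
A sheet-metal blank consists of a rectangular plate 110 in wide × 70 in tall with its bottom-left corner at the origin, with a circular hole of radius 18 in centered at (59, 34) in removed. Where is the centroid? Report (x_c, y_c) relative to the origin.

x_c = 54.39 in, y_c = 35.15 in

plate: A = 110 × 70 = 7700.00, centroid at (55.00, 35.00).
hole: A = −π·18² = -1017.88, centroid at (59.00, 34.00).
ΣA = 6682.12 in², ΣAx_c = 363445.31 in³, ΣAy_c = 234892.22 in³.
x_c = 363445.31/6682.12 = 54.39 in; y_c = 234892.22/6682.12 = 35.15 in.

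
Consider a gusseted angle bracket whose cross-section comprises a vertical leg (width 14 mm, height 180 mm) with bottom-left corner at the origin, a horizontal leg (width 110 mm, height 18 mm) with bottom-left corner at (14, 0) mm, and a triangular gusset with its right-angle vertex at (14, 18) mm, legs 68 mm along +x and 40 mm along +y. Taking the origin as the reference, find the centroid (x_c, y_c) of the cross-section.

vertical leg: A = 14 × 180 = 2520.00, centroid at (7.00, 90.00).
horizontal leg: A = 110 × 18 = 1980.00, centroid at (69.00, 9.00).
gusset: A = ½·68·40 = 1360.00, centroid at (36.67, 31.33).
ΣA = 5860.00 mm²
ΣAx_c = (2520.00)(7.00) + (1980.00)(69.00) + (1360.00)(36.67) = 204126.67 mm³
ΣAy_c = (2520.00)(90.00) + (1980.00)(9.00) + (1360.00)(31.33) = 287233.33 mm³
x_c = 204126.67 / 5860.00 = 34.83 mm
y_c = 287233.33 / 5860.00 = 49.02 mm

x_c = 34.83 mm, y_c = 49.02 mm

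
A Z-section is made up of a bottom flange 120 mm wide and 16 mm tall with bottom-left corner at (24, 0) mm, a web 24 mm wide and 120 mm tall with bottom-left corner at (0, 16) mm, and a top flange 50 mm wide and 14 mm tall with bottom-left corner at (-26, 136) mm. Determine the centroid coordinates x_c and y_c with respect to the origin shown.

x_c = 35.48 mm, y_c = 60.79 mm

bottom flange: A = 120 × 16 = 1920.00, centroid at (84.00, 8.00).
web: A = 24 × 120 = 2880.00, centroid at (12.00, 76.00).
top flange: A = 50 × 14 = 700.00, centroid at (-1.00, 143.00).
ΣA = 5500.00 mm², ΣAx_c = 195140.00 mm³, ΣAy_c = 334340.00 mm³.
x_c = 195140.00/5500.00 = 35.48 mm; y_c = 334340.00/5500.00 = 60.79 mm.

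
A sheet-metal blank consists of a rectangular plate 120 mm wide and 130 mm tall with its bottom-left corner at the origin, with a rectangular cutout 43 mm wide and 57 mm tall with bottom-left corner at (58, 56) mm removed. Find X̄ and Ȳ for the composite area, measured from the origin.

Part | A | x̄ᵢ | ȳᵢ | A·x̄ᵢ | A·ȳᵢ
plate | 15600.00 | 60.00 | 65.00 | 936000.00 | 1014000.00
hole | -2451.00 | 79.50 | 84.50 | -194854.50 | -207109.50
Σ | 13149.00 |  |  | 741145.50 | 806890.50
X̄ = 741145.50 / 13149.00 = 56.37 mm
Ȳ = 806890.50 / 13149.00 = 61.37 mm

X̄ = 56.37 mm, Ȳ = 61.37 mm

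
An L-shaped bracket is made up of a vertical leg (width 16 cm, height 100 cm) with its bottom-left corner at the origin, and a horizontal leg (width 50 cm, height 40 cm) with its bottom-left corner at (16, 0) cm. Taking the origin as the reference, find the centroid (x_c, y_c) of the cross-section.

x_c = 26.33 cm, y_c = 33.33 cm

vertical leg: A = 16 × 100 = 1600.00, centroid at (8.00, 50.00).
horizontal leg: A = 50 × 40 = 2000.00, centroid at (41.00, 20.00).
ΣA = 3600.00 cm², ΣAx_c = 94800.00 cm³, ΣAy_c = 120000.00 cm³.
x_c = 94800.00/3600.00 = 26.33 cm; y_c = 120000.00/3600.00 = 33.33 cm.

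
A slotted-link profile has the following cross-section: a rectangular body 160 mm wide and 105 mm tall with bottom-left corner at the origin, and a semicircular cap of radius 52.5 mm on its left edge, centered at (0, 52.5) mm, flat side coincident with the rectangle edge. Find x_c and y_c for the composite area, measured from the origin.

x_c = 59.04 mm, y_c = 52.50 mm

rectangular body: A = 160 × 105 = 16800.00, centroid at (80.00, 52.50).
semicircular end: A = ½π·52.5² = 4329.51, centroid at (-22.28, 52.50).
ΣA = 21129.51 mm², ΣAx_c = 1247531.25 mm³, ΣAy_c = 1109299.14 mm³.
x_c = 1247531.25/21129.51 = 59.04 mm; y_c = 1109299.14/21129.51 = 52.50 mm.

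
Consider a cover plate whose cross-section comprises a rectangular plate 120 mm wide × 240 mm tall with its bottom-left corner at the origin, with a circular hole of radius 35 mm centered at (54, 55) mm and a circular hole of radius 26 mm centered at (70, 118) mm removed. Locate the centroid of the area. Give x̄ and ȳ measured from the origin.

plate: A = 120 × 240 = 28800.00, centroid at (60.00, 120.00).
hole 1: A = −π·35² = -3848.45, centroid at (54.00, 55.00).
hole 2: A = −π·26² = -2123.72, centroid at (70.00, 118.00).
ΣA = 22827.83 mm²
ΣAx̄ = (28800.00)(60.00) + (-3848.45)(54.00) + (-2123.72)(70.00) = 1371523.48 mm³
ΣAȳ = (28800.00)(120.00) + (-3848.45)(55.00) + (-2123.72)(118.00) = 2993736.63 mm³
x̄ = 1371523.48 / 22827.83 = 60.08 mm
ȳ = 2993736.63 / 22827.83 = 131.14 mm

x̄ = 60.08 mm, ȳ = 131.14 mm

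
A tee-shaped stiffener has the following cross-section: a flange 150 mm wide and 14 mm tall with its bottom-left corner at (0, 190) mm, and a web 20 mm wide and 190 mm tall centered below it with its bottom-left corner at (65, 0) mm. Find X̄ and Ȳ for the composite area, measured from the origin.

web: A = 20 × 190 = 3800.00, centroid at (75.00, 95.00).
flange: A = 150 × 14 = 2100.00, centroid at (75.00, 197.00).
ΣA = 5900.00 mm²
ΣAX̄ = (3800.00)(75.00) + (2100.00)(75.00) = 442500.00 mm³
ΣAȲ = (3800.00)(95.00) + (2100.00)(197.00) = 774700.00 mm³
X̄ = 442500.00 / 5900.00 = 75.00 mm
Ȳ = 774700.00 / 5900.00 = 131.31 mm

X̄ = 75.00 mm, Ȳ = 131.31 mm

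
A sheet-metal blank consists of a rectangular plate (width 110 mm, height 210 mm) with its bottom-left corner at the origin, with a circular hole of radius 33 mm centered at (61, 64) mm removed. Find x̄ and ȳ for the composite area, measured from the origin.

x̄ = 53.96 mm, ȳ = 112.13 mm

plate: A = 110 × 210 = 23100.00, centroid at (55.00, 105.00).
hole: A = −π·33² = -3421.19, centroid at (61.00, 64.00).
ΣA = 19678.81 mm²
ΣAx̄ = (23100.00)(55.00) + (-3421.19)(61.00) = 1061807.14 mm³
ΣAȳ = (23100.00)(105.00) + (-3421.19)(64.00) = 2206543.56 mm³
x̄ = 1061807.14 / 19678.81 = 53.96 mm
ȳ = 2206543.56 / 19678.81 = 112.13 mm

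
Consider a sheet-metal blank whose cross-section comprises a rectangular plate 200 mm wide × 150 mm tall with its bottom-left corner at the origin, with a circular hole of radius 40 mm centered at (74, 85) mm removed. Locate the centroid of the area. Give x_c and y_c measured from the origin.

x_c = 105.23 mm, y_c = 72.99 mm

plate: A = 200 × 150 = 30000.00, centroid at (100.00, 75.00).
hole: A = −π·40² = -5026.55, centroid at (74.00, 85.00).
ΣA = 24973.45 mm², ΣAx_c = 2628035.43 mm³, ΣAy_c = 1822743.40 mm³.
x_c = 2628035.43/24973.45 = 105.23 mm; y_c = 1822743.40/24973.45 = 72.99 mm.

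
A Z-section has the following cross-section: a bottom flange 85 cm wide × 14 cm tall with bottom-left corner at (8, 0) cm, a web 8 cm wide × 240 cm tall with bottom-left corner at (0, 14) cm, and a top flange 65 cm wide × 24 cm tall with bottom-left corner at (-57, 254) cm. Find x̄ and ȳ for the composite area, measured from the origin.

x̄ = 6.33 cm, ȳ = 145.73 cm

bottom flange: A = 85 × 14 = 1190.00, centroid at (50.50, 7.00).
web: A = 8 × 240 = 1920.00, centroid at (4.00, 134.00).
top flange: A = 65 × 24 = 1560.00, centroid at (-24.50, 266.00).
ΣA = 4670.00 cm²
ΣAx̄ = (1190.00)(50.50) + (1920.00)(4.00) + (1560.00)(-24.50) = 29555.00 cm³
ΣAȳ = (1190.00)(7.00) + (1920.00)(134.00) + (1560.00)(266.00) = 680570.00 cm³
x̄ = 29555.00 / 4670.00 = 6.33 cm
ȳ = 680570.00 / 4670.00 = 145.73 cm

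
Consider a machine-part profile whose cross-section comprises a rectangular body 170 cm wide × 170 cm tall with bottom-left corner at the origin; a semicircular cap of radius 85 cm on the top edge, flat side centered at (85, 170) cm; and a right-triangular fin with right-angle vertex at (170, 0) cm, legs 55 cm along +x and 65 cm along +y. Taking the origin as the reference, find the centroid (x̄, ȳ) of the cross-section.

rectangular body: A = 170 × 170 = 28900.00, centroid at (85.00, 85.00).
semicircular top: A = ½π·85² = 11349.00, centroid at (85.00, 206.08).
triangular fin: A = ½·55·65 = 1787.50, centroid at (188.33, 21.67).
ΣA = 42036.50 cm², ΣAx̄ = 3757811.13 cm³, ΣAȳ = 4833976.42 cm³.
x̄ = 3757811.13/42036.50 = 89.39 cm; ȳ = 4833976.42/42036.50 = 114.99 cm.

x̄ = 89.39 cm, ȳ = 114.99 cm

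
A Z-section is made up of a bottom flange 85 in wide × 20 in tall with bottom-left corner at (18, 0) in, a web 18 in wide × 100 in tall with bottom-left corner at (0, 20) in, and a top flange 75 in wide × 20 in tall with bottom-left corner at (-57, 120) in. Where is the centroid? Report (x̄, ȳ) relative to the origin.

x̄ = 17.96 in, ȳ = 67.60 in

bottom flange: A = 85 × 20 = 1700.00, centroid at (60.50, 10.00).
web: A = 18 × 100 = 1800.00, centroid at (9.00, 70.00).
top flange: A = 75 × 20 = 1500.00, centroid at (-19.50, 130.00).
ΣA = 5000.00 in², ΣAx̄ = 89800.00 in³, ΣAȳ = 338000.00 in³.
x̄ = 89800.00/5000.00 = 17.96 in; ȳ = 338000.00/5000.00 = 67.60 in.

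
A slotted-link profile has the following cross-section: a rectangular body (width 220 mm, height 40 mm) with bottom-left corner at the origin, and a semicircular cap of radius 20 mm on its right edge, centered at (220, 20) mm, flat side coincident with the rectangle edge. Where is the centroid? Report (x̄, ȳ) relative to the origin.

rectangular body: A = 220 × 40 = 8800.00, centroid at (110.00, 20.00).
semicircular end: A = ½π·20² = 628.32, centroid at (228.49, 20.00).
ΣA = 9428.32 mm², ΣAx̄ = 1111563.41 mm³, ΣAȳ = 188566.37 mm³.
x̄ = 1111563.41/9428.32 = 117.90 mm; ȳ = 188566.37/9428.32 = 20.00 mm.

x̄ = 117.90 mm, ȳ = 20.00 mm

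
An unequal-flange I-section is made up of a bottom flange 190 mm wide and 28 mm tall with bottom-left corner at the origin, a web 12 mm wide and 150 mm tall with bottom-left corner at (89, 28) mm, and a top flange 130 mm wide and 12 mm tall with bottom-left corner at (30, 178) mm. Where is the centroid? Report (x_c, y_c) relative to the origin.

x_c = 95.00 mm, y_c = 63.01 mm

bottom flange: A = 190 × 28 = 5320.00, centroid at (95.00, 14.00).
web: A = 12 × 150 = 1800.00, centroid at (95.00, 103.00).
top flange: A = 130 × 12 = 1560.00, centroid at (95.00, 184.00).
ΣA = 8680.00 mm², ΣAx_c = 824600.00 mm³, ΣAy_c = 546920.00 mm³.
x_c = 824600.00/8680.00 = 95.00 mm; y_c = 546920.00/8680.00 = 63.01 mm.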